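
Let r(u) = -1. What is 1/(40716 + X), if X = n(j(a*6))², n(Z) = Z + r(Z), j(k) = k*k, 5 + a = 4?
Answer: 1/41941 ≈ 2.3843e-5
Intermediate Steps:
a = -1 (a = -5 + 4 = -1)
j(k) = k²
n(Z) = -1 + Z (n(Z) = Z - 1 = -1 + Z)
X = 1225 (X = (-1 + (-1*6)²)² = (-1 + (-6)²)² = (-1 + 36)² = 35² = 1225)
1/(40716 + X) = 1/(40716 + 1225) = 1/41941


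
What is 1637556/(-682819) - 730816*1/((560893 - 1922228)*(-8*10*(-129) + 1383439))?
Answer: -3107053891151750036/1295562271848599035 ≈ -2.3982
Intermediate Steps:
1637556/(-682819) - 730816*1/((560893 - 1922228)*(-8*10*(-129) + 1383439)) = 1637556*(-1/682819) - 730816*(-1/(1361335*(-80*(-129) + 1383439))) = -1637556/682819 - 730816*(-1/(1361335*(10320 + 1383439))) = -1637556/682819 - 730816/((-1361335*1393759)) = -1637556/682819 - 730816/(-1897372908265) = -1637556/682819 - 730816*(-1/1897372908265) = -1637556/682819 + 730816/1897372908265 = -3107053891151750036/1295562271848599035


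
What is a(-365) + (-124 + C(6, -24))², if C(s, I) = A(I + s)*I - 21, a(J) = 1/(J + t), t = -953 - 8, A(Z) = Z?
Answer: 109221293/1326 ≈ 82369.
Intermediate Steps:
t = -961
a(J) = 1/(-961 + J) (a(J) = 1/(J - 961) = 1/(-961 + J))
C(s, I) = -21 + I*(I + s) (C(s, I) = (I + s)*I - 21 = I*(I + s) - 21 = -21 + I*(I + s))
a(-365) + (-124 + C(6, -24))² = 1/(-961 - 365) + (-124 + (-21 - 24*(-24 + 6)))² = 1/(-1326) + (-124 + (-21 - 24*(-18)))² = -1/1326 + (-124 + (-21 + 432))² = -1/1326 + (-124 + 411)² = -1/1326 + 287² = -1/1326 + 82369 = 109221293/1326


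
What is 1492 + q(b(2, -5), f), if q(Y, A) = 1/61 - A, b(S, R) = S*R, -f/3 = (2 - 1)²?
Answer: 91196/61 ≈ 1495.0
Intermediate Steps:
f = -3 (f = -3*(2 - 1)² = -3*1² = -3*1 = -3)
b(S, R) = R*S
q(Y, A) = 1/61 - A
1492 + q(b(2, -5), f) = 1492 + (1/61 - 1*(-3)) = 1492 + (1/61 + 3) = 1492 + 184/61 = 91196/61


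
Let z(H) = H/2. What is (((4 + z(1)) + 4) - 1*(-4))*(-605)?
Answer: -15125/2 ≈ -7562.5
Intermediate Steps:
z(H) = H/2 (z(H) = H*(½) = H/2)
(((4 + z(1)) + 4) - 1*(-4))*(-605) = (((4 + (½)*1) + 4) - 1*(-4))*(-605) = (((4 + ½) + 4) + 4)*(-605) = ((9/2 + 4) + 4)*(-605) = (17/2 + 4)*(-605) = (25/2)*(-605) = -15125/2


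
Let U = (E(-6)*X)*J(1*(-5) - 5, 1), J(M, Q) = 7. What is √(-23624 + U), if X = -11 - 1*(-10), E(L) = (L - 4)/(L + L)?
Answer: I*√850674/6 ≈ 153.72*I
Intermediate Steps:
E(L) = (-4 + L)/(2*L) (E(L) = (-4 + L)/((2*L)) = (-4 + L)*(1/(2*L)) = (-4 + L)/(2*L))
X = -1 (X = -11 + 10 = -1)
U = -35/6 (U = (((½)*(-4 - 6)/(-6))*(-1))*7 = (((½)*(-⅙)*(-10))*(-1))*7 = ((⅚)*(-1))*7 = -⅚*7 = -35/6 ≈ -5.8333)
√(-23624 + U) = √(-23624 - 35/6) = √(-141779/6) = I*√850674/6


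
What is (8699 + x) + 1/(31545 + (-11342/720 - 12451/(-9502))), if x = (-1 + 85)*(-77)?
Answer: 120314718258389/53928604459 ≈ 2231.0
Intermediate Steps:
x = -6468 (x = 84*(-77) = -6468)
(8699 + x) + 1/(31545 + (-11342/720 - 12451/(-9502))) = (8699 - 6468) + 1/(31545 + (-11342/720 - 12451/(-9502))) = 2231 + 1/(31545 + (-11342*1/720 - 12451*(-1/9502))) = 2231 + 1/(31545 + (-5671/360 + 12451/9502)) = 2231 + 1/(31545 - 24701741/1710360) = 2231 + 1/(53928604459/1710360) = 2231 + 1710360/53928604459 = 120314718258389/53928604459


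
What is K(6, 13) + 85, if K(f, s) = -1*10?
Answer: 75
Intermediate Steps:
K(f, s) = -10
K(6, 13) + 85 = -10 + 85 = 75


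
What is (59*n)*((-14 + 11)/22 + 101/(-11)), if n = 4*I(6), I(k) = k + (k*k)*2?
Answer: -1886820/11 ≈ -1.7153e+5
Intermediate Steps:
I(k) = k + 2*k² (I(k) = k + k²*2 = k + 2*k²)
n = 312 (n = 4*(6*(1 + 2*6)) = 4*(6*(1 + 12)) = 4*(6*13) = 4*78 = 312)
(59*n)*((-14 + 11)/22 + 101/(-11)) = (59*312)*((-14 + 11)/22 + 101/(-11)) = 18408*(-3*1/22 + 101*(-1/11)) = 18408*(-3/22 - 101/11) = 18408*(-205/22) = -1886820/11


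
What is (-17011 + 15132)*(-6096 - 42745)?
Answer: 91772239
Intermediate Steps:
(-17011 + 15132)*(-6096 - 42745) = -1879*(-48841) = 91772239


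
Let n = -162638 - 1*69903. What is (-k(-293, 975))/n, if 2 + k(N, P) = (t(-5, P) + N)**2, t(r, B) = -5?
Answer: 88802/232541 ≈ 0.38188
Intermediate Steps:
n = -232541 (n = -162638 - 69903 = -232541)
k(N, P) = -2 + (-5 + N)**2
(-k(-293, 975))/n = -(-2 + (-5 - 293)**2)/(-232541) = -(-2 + (-298)**2)*(-1/232541) = -(-2 + 88804)*(-1/232541) = -1*88802*(-1/232541) = -88802*(-1/232541) = 88802/232541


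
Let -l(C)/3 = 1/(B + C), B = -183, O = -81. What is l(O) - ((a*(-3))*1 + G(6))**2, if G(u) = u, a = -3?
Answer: -19799/88 ≈ -224.99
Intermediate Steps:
l(C) = -3/(-183 + C)
l(O) - ((a*(-3))*1 + G(6))**2 = -3/(-183 - 81) - (-3*(-3)*1 + 6)**2 = -3/(-264) - (9*1 + 6)**2 = -3*(-1/264) - (9 + 6)**2 = 1/88 - 1*15**2 = 1/88 - 1*225 = 1/88 - 225 = -19799/88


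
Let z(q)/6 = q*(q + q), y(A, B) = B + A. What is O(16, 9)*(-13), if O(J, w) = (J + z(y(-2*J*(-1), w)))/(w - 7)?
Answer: -131222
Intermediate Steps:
y(A, B) = A + B
z(q) = 12*q² (z(q) = 6*(q*(q + q)) = 6*(q*(2*q)) = 6*(2*q²) = 12*q²)
O(J, w) = (J + 12*(w + 2*J)²)/(-7 + w) (O(J, w) = (J + 12*(-2*J*(-1) + w)²)/(w - 7) = (J + 12*(2*J + w)²)/(-7 + w) = (J + 12*(w + 2*J)²)/(-7 + w))
O(16, 9)*(-13) = ((16 + 12*(9 + 2*16)²)/(-7 + 9))*(-13) = ((16 + 12*(9 + 32)²)/2)*(-13) = ((16 + 12*41²)/2)*(-13) = ((16 + 12*1681)/2)*(-13) = ((16 + 20172)/2)*(-13) = ((½)*20188)*(-13) = 10094*(-13) = -131222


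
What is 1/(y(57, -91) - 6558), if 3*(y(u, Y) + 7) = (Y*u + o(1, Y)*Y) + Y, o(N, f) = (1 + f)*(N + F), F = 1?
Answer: -3/8593 ≈ -0.00034912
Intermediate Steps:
o(N, f) = (1 + N)*(1 + f) (o(N, f) = (1 + f)*(N + 1) = (1 + f)*(1 + N) = (1 + N)*(1 + f))
y(u, Y) = -7 + Y/3 + Y*u/3 + Y*(2 + 2*Y)/3 (y(u, Y) = -7 + ((Y*u + (1 + 1 + Y + 1*Y)*Y) + Y)/3 = -7 + ((Y*u + (1 + 1 + Y + Y)*Y) + Y)/3 = -7 + ((Y*u + (2 + 2*Y)*Y) + Y)/3 = -7 + ((Y*u + Y*(2 + 2*Y)) + Y)/3 = -7 + (Y + Y*u + Y*(2 + 2*Y))/3 = -7 + (Y/3 + Y*u/3 + Y*(2 + 2*Y)/3) = -7 + Y/3 + Y*u/3 + Y*(2 + 2*Y)/3)
1/(y(57, -91) - 6558) = 1/((-7 - 91 + (⅔)*(-91)² + (⅓)*(-91)*57) - 6558) = 1/((-7 - 91 + (⅔)*8281 - 1729) - 6558) = 1/((-7 - 91 + 16562/3 - 1729) - 6558) = 1/(11081/3 - 6558) = 1/(-8593/3) = -3/8593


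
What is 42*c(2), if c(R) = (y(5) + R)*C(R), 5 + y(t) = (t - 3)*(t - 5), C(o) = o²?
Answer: -504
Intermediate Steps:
y(t) = -5 + (-5 + t)*(-3 + t) (y(t) = -5 + (t - 3)*(t - 5) = -5 + (-3 + t)*(-5 + t) = -5 + (-5 + t)*(-3 + t))
c(R) = R²*(-5 + R) (c(R) = ((10 + 5² - 8*5) + R)*R² = ((10 + 25 - 40) + R)*R² = (-5 + R)*R² = R²*(-5 + R))
42*c(2) = 42*(2²*(-5 + 2)) = 42*(4*(-3)) = 42*(-12) = -504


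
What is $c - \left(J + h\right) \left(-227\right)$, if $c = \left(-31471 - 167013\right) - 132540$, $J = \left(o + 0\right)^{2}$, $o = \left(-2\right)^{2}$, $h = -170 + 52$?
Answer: $-354178$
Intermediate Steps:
$h = -118$
$o = 4$
$J = 16$ ($J = \left(4 + 0\right)^{2} = 4^{2} = 16$)
$c = -331024$ ($c = -198484 - 132540 = -331024$)
$c - \left(J + h\right) \left(-227\right) = -331024 - \left(16 - 118\right) \left(-227\right) = -331024 - \left(-102\right) \left(-227\right) = -331024 - 23154 = -354178$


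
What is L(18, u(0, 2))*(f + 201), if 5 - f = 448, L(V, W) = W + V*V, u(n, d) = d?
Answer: -78892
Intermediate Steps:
L(V, W) = W + V**2
f = -443 (f = 5 - 1*448 = 5 - 448 = -443)
L(18, u(0, 2))*(f + 201) = (2 + 18**2)*(-443 + 201) = (2 + 324)*(-242) = 326*(-242) = -78892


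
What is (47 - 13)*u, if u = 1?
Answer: 34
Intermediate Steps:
(47 - 13)*u = (47 - 13)*1 = 34*1 = 34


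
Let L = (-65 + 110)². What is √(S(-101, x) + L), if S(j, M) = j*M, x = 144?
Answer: 3*I*√1391 ≈ 111.89*I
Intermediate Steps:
S(j, M) = M*j
L = 2025 (L = 45² = 2025)
√(S(-101, x) + L) = √(144*(-101) + 2025) = √(-14544 + 2025) = √(-12519) = 3*I*√1391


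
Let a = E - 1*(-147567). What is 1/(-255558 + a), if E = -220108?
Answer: -1/328099 ≈ -3.0479e-6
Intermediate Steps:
a = -72541 (a = -220108 - 1*(-147567) = -220108 + 147567 = -72541)
1/(-255558 + a) = 1/(-255558 - 72541) = 1/(-328099) = -1/328099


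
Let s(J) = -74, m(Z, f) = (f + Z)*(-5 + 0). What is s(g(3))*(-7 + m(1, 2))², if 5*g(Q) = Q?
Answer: -35816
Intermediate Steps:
m(Z, f) = -5*Z - 5*f (m(Z, f) = (Z + f)*(-5) = -5*Z - 5*f)
g(Q) = Q/5
s(g(3))*(-7 + m(1, 2))² = -74*(-7 + (-5*1 - 5*2))² = -74*(-7 + (-5 - 10))² = -74*(-7 - 15)² = -74*(-22)² = -74*484 = -35816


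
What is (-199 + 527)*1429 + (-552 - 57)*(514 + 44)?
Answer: 128890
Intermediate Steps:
(-199 + 527)*1429 + (-552 - 57)*(514 + 44) = 328*1429 - 609*558 = 468712 - 339822 = 128890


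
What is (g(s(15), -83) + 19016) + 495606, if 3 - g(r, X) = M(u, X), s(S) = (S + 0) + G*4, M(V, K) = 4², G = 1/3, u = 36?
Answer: 514609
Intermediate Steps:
G = ⅓ ≈ 0.33333
M(V, K) = 16
s(S) = 4/3 + S (s(S) = (S + 0) + (⅓)*4 = S + 4/3 = 4/3 + S)
g(r, X) = -13 (g(r, X) = 3 - 1*16 = 3 - 16 = -13)
(g(s(15), -83) + 19016) + 495606 = (-13 + 19016) + 495606 = 19003 + 495606 = 514609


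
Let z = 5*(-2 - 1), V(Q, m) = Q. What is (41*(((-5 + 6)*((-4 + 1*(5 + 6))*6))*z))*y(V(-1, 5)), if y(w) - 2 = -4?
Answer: 51660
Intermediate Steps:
y(w) = -2 (y(w) = 2 - 4 = -2)
z = -15 (z = 5*(-3) = -15)
(41*(((-5 + 6)*((-4 + 1*(5 + 6))*6))*z))*y(V(-1, 5)) = (41*(((-5 + 6)*((-4 + 1*(5 + 6))*6))*(-15)))*(-2) = (41*((1*((-4 + 1*11)*6))*(-15)))*(-2) = (41*((1*((-4 + 11)*6))*(-15)))*(-2) = (41*((1*(7*6))*(-15)))*(-2) = (41*((1*42)*(-15)))*(-2) = (41*(42*(-15)))*(-2) = (41*(-630))*(-2) = -25830*(-2) = 51660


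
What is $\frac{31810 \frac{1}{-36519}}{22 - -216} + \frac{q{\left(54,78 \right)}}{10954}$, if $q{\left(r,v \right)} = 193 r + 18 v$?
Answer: $\frac{25609373108}{23801732997} \approx 1.0759$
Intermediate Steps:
$q{\left(r,v \right)} = 18 v + 193 r$
$\frac{31810 \frac{1}{-36519}}{22 - -216} + \frac{q{\left(54,78 \right)}}{10954} = \frac{31810 \frac{1}{-36519}}{22 - -216} + \frac{18 \cdot 78 + 193 \cdot 54}{10954} = \frac{31810 \left(- \frac{1}{36519}\right)}{22 + 216} + \left(1404 + 10422\right) \frac{1}{10954} = - \frac{31810}{36519 \cdot 238} + 11826 \cdot \frac{1}{10954} = \left(- \frac{31810}{36519}\right) \frac{1}{238} + \frac{5913}{5477} = - \frac{15905}{4345761} + \frac{5913}{5477} = \frac{25609373108}{23801732997}$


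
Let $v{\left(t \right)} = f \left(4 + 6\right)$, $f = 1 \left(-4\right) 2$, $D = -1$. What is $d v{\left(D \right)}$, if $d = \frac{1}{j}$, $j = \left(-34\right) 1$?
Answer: $\frac{40}{17} \approx 2.3529$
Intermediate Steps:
$f = -8$ ($f = \left(-4\right) 2 = -8$)
$j = -34$
$v{\left(t \right)} = -80$ ($v{\left(t \right)} = - 8 \left(4 + 6\right) = \left(-8\right) 10 = -80$)
$d = - \frac{1}{34}$ ($d = \frac{1}{-34} = - \frac{1}{34} \approx -0.029412$)
$d v{\left(D \right)} = \left(- \frac{1}{34}\right) \left(-80\right) = \frac{40}{17}$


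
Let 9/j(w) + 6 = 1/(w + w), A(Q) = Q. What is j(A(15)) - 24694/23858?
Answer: -5430943/2135291 ≈ -2.5434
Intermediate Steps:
j(w) = 9/(-6 + 1/(2*w)) (j(w) = 9/(-6 + 1/(w + w)) = 9/(-6 + 1/(2*w)))
j(A(15)) - 24694/23858 = -18*15/(-1 + 12*15) - 24694/23858 = -18*15/(-1 + 180) - 24694*1/23858 = -18*15/179 - 12347/11929 = -18*15*1/179 - 12347/11929 = -270/179 - 12347/11929 = -5430943/2135291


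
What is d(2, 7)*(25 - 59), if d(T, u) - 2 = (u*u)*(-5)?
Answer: 8262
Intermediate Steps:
d(T, u) = 2 - 5*u² (d(T, u) = 2 + (u*u)*(-5) = 2 + u²*(-5) = 2 - 5*u²)
d(2, 7)*(25 - 59) = (2 - 5*7²)*(25 - 59) = (2 - 5*49)*(-34) = (2 - 245)*(-34) = -243*(-34) = 8262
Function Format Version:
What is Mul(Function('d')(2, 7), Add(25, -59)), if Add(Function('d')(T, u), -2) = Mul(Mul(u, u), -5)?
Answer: 8262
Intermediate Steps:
Function('d')(T, u) = Add(2, Mul(-5, Pow(u, 2))) (Function('d')(T, u) = Add(2, Mul(Mul(u, u), -5)) = Add(2, Mul(Pow(u, 2), -5)) = Add(2, Mul(-5, Pow(u, 2))))
Mul(Function('d')(2, 7), Add(25, -59)) = Mul(Add(2, Mul(-5, Pow(7, 2))), Add(25, -59)) = Mul(Add(2, Mul(-5, 49)), -34) = Mul(Add(2, -245), -34) = Mul(-243, -34) = 8262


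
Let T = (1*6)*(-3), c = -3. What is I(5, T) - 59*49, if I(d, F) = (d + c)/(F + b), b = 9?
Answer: -26021/9 ≈ -2891.2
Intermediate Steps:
T = -18 (T = 6*(-3) = -18)
I(d, F) = (-3 + d)/(9 + F) (I(d, F) = (d - 3)/(F + 9) = (-3 + d)/(9 + F))
I(5, T) - 59*49 = (-3 + 5)/(9 - 18) - 59*49 = 2/(-9) - 2891 = -⅑*2 - 2891 = -2/9 - 2891 = -26021/9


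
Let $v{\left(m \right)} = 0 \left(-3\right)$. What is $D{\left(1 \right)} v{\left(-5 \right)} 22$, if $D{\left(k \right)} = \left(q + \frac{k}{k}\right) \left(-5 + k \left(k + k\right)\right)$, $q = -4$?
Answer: $0$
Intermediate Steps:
$v{\left(m \right)} = 0$
$D{\left(k \right)} = 15 - 6 k^{2}$ ($D{\left(k \right)} = \left(-4 + \frac{k}{k}\right) \left(-5 + k \left(k + k\right)\right) = \left(-4 + 1\right) \left(-5 + k 2 k\right) = - 3 \left(-5 + 2 k^{2}\right) = 15 - 6 k^{2}$)
$D{\left(1 \right)} v{\left(-5 \right)} 22 = \left(15 - 6 \cdot 1^{2}\right) 0 \cdot 22 = \left(15 - 6\right) 0 \cdot 22 = 9 \cdot 0 \cdot 22 = 0 \cdot 22 = 0$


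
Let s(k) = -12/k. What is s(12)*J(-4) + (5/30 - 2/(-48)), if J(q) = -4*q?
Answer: -379/24 ≈ -15.792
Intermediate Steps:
s(12)*J(-4) + (5/30 - 2/(-48)) = (-12/12)*(-4*(-4)) + (5/30 - 2/(-48)) = -12*1/12*16 + (5*(1/30) - 2*(-1/48)) = -1*16 + (⅙ + 1/24) = -16 + 5/24 = -379/24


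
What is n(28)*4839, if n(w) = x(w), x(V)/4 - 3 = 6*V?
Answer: 3309876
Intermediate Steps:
x(V) = 12 + 24*V (x(V) = 12 + 4*(6*V) = 12 + 24*V)
n(w) = 12 + 24*w
n(28)*4839 = (12 + 24*28)*4839 = (12 + 672)*4839 = 684*4839 = 3309876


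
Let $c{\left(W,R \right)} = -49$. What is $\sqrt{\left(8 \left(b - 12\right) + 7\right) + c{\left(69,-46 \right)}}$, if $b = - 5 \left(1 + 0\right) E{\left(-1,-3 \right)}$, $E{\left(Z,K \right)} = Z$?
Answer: $7 i \sqrt{2} \approx 9.8995 i$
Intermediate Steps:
$b = 5$ ($b = - 5 \left(1 + 0\right) \left(-1\right) = \left(-5\right) 1 \left(-1\right) = \left(-5\right) \left(-1\right) = 5$)
$\sqrt{\left(8 \left(b - 12\right) + 7\right) + c{\left(69,-46 \right)}} = \sqrt{\left(8 \left(5 - 12\right) + 7\right) - 49} = \sqrt{\left(8 \left(-7\right) + 7\right) - 49} = \sqrt{\left(-56 + 7\right) - 49} = \sqrt{-49 - 49} = \sqrt{-98} = 7 i \sqrt{2}$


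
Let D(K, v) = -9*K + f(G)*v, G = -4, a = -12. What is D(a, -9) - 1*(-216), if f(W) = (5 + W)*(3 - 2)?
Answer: 315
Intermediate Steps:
f(W) = 5 + W (f(W) = (5 + W)*1 = 5 + W)
D(K, v) = v - 9*K (D(K, v) = -9*K + (5 - 4)*v = -9*K + 1*v = -9*K + v = v - 9*K)
D(a, -9) - 1*(-216) = (-9 - 9*(-12)) - 1*(-216) = (-9 + 108) + 216 = 99 + 216 = 315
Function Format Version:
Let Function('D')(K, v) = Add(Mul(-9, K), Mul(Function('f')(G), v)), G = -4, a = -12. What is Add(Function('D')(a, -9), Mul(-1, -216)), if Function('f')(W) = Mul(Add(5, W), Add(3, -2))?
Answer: 315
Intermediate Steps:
Function('f')(W) = Add(5, W) (Function('f')(W) = Mul(Add(5, W), 1) = Add(5, W))
Function('D')(K, v) = Add(v, Mul(-9, K)) (Function('D')(K, v) = Add(Mul(-9, K), Mul(Add(5, -4), v)) = Add(Mul(-9, K), Mul(1, v)) = Add(Mul(-9, K), v) = Add(v, Mul(-9, K)))
Add(Function('D')(a, -9), Mul(-1, -216)) = Add(Add(-9, Mul(-9, -12)), Mul(-1, -216)) = Add(Add(-9, 108), 216) = Add(99, 216) = 315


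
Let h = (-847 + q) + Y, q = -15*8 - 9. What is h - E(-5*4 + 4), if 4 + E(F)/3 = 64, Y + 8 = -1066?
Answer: -2230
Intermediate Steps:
Y = -1074 (Y = -8 - 1066 = -1074)
q = -129 (q = -120 - 9 = -129)
E(F) = 180 (E(F) = -12 + 3*64 = -12 + 192 = 180)
h = -2050 (h = (-847 - 129) - 1074 = -976 - 1074 = -2050)
h - E(-5*4 + 4) = -2050 - 1*180 = -2050 - 180 = -2230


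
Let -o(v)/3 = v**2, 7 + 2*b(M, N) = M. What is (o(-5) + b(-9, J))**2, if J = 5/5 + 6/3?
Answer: 6889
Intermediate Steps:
J = 3 (J = 5*(1/5) + 6*(1/3) = 1 + 2 = 3)
b(M, N) = -7/2 + M/2
o(v) = -3*v**2
(o(-5) + b(-9, J))**2 = (-3*(-5)**2 + (-7/2 + (1/2)*(-9)))**2 = (-3*25 + (-7/2 - 9/2))**2 = (-75 - 8)**2 = (-83)**2 = 6889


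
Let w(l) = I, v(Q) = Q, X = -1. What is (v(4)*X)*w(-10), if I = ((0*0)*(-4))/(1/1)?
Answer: 0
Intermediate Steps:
I = 0 (I = (0*(-4))/1 = 0*1 = 0)
w(l) = 0
(v(4)*X)*w(-10) = (4*(-1))*0 = -4*0 = 0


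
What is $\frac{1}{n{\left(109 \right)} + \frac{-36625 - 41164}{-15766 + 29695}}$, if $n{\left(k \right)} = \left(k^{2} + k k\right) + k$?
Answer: $\frac{13929}{332421370} \approx 4.1902 \cdot 10^{-5}$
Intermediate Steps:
$n{\left(k \right)} = k + 2 k^{2}$ ($n{\left(k \right)} = \left(k^{2} + k^{2}\right) + k = 2 k^{2} + k = k + 2 k^{2}$)
$\frac{1}{n{\left(109 \right)} + \frac{-36625 - 41164}{-15766 + 29695}} = \frac{1}{109 \left(1 + 2 \cdot 109\right) + \frac{-36625 - 41164}{-15766 + 29695}} = \frac{1}{109 \left(1 + 218\right) - \frac{77789}{13929}} = \frac{1}{109 \cdot 219 - \frac{77789}{13929}} = \frac{1}{23871 - \frac{77789}{13929}} = \frac{1}{\frac{332421370}{13929}} = \frac{13929}{332421370}$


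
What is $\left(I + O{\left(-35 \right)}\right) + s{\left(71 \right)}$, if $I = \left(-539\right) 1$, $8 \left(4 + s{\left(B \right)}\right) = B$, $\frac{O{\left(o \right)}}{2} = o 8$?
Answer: $- \frac{8753}{8} \approx -1094.1$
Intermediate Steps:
$O{\left(o \right)} = 16 o$ ($O{\left(o \right)} = 2 o 8 = 2 \cdot 8 o = 16 o$)
$s{\left(B \right)} = -4 + \frac{B}{8}$
$I = -539$
$\left(I + O{\left(-35 \right)}\right) + s{\left(71 \right)} = \left(-539 + 16 \left(-35\right)\right) + \left(-4 + \frac{1}{8} \cdot 71\right) = \left(-539 - 560\right) + \left(-4 + \frac{71}{8}\right) = -1099 + \frac{39}{8} = - \frac{8753}{8}$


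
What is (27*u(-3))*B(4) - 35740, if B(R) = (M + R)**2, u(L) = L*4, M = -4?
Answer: -35740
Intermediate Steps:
u(L) = 4*L
B(R) = (-4 + R)**2
(27*u(-3))*B(4) - 35740 = (27*(4*(-3)))*(-4 + 4)**2 - 35740 = (27*(-12))*0**2 - 35740 = -324*0 - 35740 = 0 - 35740 = -35740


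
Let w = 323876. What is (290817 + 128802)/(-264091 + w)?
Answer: 419619/59785 ≈ 7.0188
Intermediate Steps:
(290817 + 128802)/(-264091 + w) = (290817 + 128802)/(-264091 + 323876) = 419619/59785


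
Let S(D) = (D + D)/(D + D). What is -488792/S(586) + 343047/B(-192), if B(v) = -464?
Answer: -227142535/464 ≈ -4.8953e+5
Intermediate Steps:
S(D) = 1 (S(D) = (2*D)/((2*D)) = (2*D)*(1/(2*D)) = 1)
-488792/S(586) + 343047/B(-192) = -488792/1 + 343047/(-464) = -488792*1 + 343047*(-1/464) = -488792 - 343047/464 = -227142535/464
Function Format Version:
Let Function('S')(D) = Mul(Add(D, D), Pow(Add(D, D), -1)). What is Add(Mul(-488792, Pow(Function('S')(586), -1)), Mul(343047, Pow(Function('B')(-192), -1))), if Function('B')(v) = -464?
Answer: Rational(-227142535, 464) ≈ -4.8953e+5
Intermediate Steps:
Function('S')(D) = 1 (Function('S')(D) = Mul(Mul(2, D), Pow(Mul(2, D), -1)) = Mul(Mul(2, D), Mul(Rational(1, 2), Pow(D, -1))) = 1)
Add(Mul(-488792, Pow(Function('S')(586), -1)), Mul(343047, Pow(Function('B')(-192), -1))) = Add(Mul(-488792, Pow(1, -1)), Mul(343047, Pow(-464, -1))) = Add(Mul(-488792, 1), Mul(343047, Rational(-1, 464))) = Add(-488792, Rational(-343047, 464)) = Rational(-227142535, 464)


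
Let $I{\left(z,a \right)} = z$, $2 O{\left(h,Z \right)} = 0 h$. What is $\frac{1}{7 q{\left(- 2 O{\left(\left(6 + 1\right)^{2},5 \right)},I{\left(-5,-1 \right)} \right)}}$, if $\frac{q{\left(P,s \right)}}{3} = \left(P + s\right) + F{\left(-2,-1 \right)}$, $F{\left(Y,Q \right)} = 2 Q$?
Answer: $- \frac{1}{147} \approx -0.0068027$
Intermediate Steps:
$O{\left(h,Z \right)} = 0$ ($O{\left(h,Z \right)} = \frac{0 h}{2} = \frac{1}{2} \cdot 0 = 0$)
$q{\left(P,s \right)} = -6 + 3 P + 3 s$ ($q{\left(P,s \right)} = 3 \left(\left(P + s\right) + 2 \left(-1\right)\right) = 3 \left(\left(P + s\right) - 2\right) = 3 \left(-2 + P + s\right) = -6 + 3 P + 3 s$)
$\frac{1}{7 q{\left(- 2 O{\left(\left(6 + 1\right)^{2},5 \right)},I{\left(-5,-1 \right)} \right)}} = \frac{1}{7 \left(-6 + 3 \left(\left(-2\right) 0\right) + 3 \left(-5\right)\right)} = \frac{1}{7 \left(-6 + 3 \cdot 0 - 15\right)} = \frac{1}{7 \left(-6 + 0 - 15\right)} = \frac{1}{7 \left(-21\right)} = \frac{1}{-147} = - \frac{1}{147}$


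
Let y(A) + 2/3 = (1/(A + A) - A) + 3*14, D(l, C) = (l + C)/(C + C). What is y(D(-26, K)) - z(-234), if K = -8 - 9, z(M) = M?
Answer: 1203799/4386 ≈ 274.46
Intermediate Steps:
K = -17
D(l, C) = (C + l)/(2*C) (D(l, C) = (C + l)/((2*C)) = (C + l)*(1/(2*C)) = (C + l)/(2*C))
y(A) = 124/3 + 1/(2*A) - A (y(A) = -⅔ + ((1/(A + A) - A) + 3*14) = -⅔ + ((1/(2*A) - A) + 42) = -⅔ + (42 + 1/(2*A) - A) = 124/3 + 1/(2*A) - A)
y(D(-26, K)) - z(-234) = (124/3 + 1/(2*(((½)*(-17 - 26)/(-17)))) - (-17 - 26)/(2*(-17))) - 1*(-234) = (124/3 + 1/(2*(((½)*(-1/17)*(-43)))) - (-1)*(-43)/(2*17)) + 234 = (124/3 + 1/(2*(43/34)) - 1*43/34) + 234 = (124/3 + (½)*(34/43) - 43/34) + 234 = (124/3 + 17/43 - 43/34) + 234 = 177475/4386 + 234 = 1203799/4386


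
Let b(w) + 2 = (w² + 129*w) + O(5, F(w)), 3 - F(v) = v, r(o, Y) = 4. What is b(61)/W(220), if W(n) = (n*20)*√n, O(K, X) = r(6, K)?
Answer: 1449*√55/60500 ≈ 0.17762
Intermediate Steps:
F(v) = 3 - v
O(K, X) = 4
b(w) = 2 + w² + 129*w (b(w) = -2 + ((w² + 129*w) + 4) = -2 + (4 + w² + 129*w) = 2 + w² + 129*w)
W(n) = 20*n^(3/2) (W(n) = (20*n)*√n = 20*n^(3/2))
b(61)/W(220) = (2 + 61² + 129*61)/((20*220^(3/2))) = (2 + 3721 + 7869)/((20*(440*√55))) = 11592/((8800*√55)) = 11592*(√55/484000) = 1449*√55/60500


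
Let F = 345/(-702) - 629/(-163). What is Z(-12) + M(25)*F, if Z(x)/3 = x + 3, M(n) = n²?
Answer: 79245791/38142 ≈ 2077.7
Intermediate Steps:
F = 128441/38142 (F = 345*(-1/702) - 629*(-1/163) = -115/234 + 629/163 = 128441/38142 ≈ 3.3674)
Z(x) = 9 + 3*x (Z(x) = 3*(x + 3) = 3*(3 + x) = 9 + 3*x)
Z(-12) + M(25)*F = (9 + 3*(-12)) + 25²*(128441/38142) = (9 - 36) + 625*(128441/38142) = -27 + 80275625/38142 = 79245791/38142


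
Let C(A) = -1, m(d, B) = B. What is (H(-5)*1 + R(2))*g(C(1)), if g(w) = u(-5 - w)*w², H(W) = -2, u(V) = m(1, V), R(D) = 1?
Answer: 4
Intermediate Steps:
u(V) = V
g(w) = w²*(-5 - w) (g(w) = (-5 - w)*w² = w²*(-5 - w))
(H(-5)*1 + R(2))*g(C(1)) = (-2*1 + 1)*((-1)²*(-5 - 1*(-1))) = (-2 + 1)*(1*(-5 + 1)) = -(-4) = -1*(-4) = 4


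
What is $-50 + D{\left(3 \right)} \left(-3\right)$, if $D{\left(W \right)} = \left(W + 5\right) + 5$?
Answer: $-89$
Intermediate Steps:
$D{\left(W \right)} = 10 + W$ ($D{\left(W \right)} = \left(5 + W\right) + 5 = 10 + W$)
$-50 + D{\left(3 \right)} \left(-3\right) = -50 + \left(10 + 3\right) \left(-3\right) = -50 + 13 \left(-3\right) = -50 - 39 = -89$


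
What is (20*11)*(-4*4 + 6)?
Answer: -2200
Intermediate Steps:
(20*11)*(-4*4 + 6) = 220*(-16 + 6) = 220*(-10) = -2200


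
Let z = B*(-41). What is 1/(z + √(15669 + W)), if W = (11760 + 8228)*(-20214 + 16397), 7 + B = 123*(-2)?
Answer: 10373/183877656 - I*√76278527/183877656 ≈ 5.6413e-5 - 4.7498e-5*I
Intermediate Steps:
B = -253 (B = -7 + 123*(-2) = -7 - 246 = -253)
W = -76294196 (W = 19988*(-3817) = -76294196)
z = 10373 (z = -253*(-41) = 10373)
1/(z + √(15669 + W)) = 1/(10373 + √(15669 - 76294196)) = 1/(10373 + √(-76278527)) = 1/(10373 + I*√76278527)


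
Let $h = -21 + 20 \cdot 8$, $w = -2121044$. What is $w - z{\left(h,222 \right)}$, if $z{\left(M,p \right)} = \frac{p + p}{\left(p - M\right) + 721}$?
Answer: $- \frac{142109985}{67} \approx -2.121 \cdot 10^{6}$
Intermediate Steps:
$h = 139$ ($h = -21 + 160 = 139$)
$z{\left(M,p \right)} = \frac{2 p}{721 + p - M}$
$w - z{\left(h,222 \right)} = -2121044 - 2 \cdot 222 \frac{1}{721 + 222 - 139} = -2121044 - 2 \cdot 222 \cdot \frac{1}{804} = -2121044 - \frac{37}{67} = - \frac{142109985}{67}$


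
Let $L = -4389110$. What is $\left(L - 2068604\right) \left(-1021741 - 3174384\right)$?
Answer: $27097375158250$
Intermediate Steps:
$\left(L - 2068604\right) \left(-1021741 - 3174384\right) = \left(-4389110 - 2068604\right) \left(-1021741 - 3174384\right) = \left(-6457714\right) \left(-4196125\right) = 27097375158250$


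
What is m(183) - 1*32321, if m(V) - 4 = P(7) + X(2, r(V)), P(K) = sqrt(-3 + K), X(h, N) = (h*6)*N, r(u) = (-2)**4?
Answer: -32123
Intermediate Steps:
r(u) = 16
X(h, N) = 6*N*h (X(h, N) = (6*h)*N = 6*N*h)
m(V) = 198 (m(V) = 4 + (sqrt(-3 + 7) + 6*16*2) = 4 + (sqrt(4) + 192) = 4 + (2 + 192) = 4 + 194 = 198)
m(183) - 1*32321 = 198 - 1*32321 = 198 - 32321 = -32123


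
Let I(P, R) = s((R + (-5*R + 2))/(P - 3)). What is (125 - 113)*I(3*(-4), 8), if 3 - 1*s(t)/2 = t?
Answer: 24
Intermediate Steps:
s(t) = 6 - 2*t
I(P, R) = 6 - 2*(2 - 4*R)/(-3 + P) (I(P, R) = 6 - 2*(R + (-5*R + 2))/(P - 3) = 6 - 2*(R + (2 - 5*R))/(-3 + P) = 6 - 2*(2 - 4*R)/(-3 + P))
(125 - 113)*I(3*(-4), 8) = (125 - 113)*(2*(-11 + 3*(3*(-4)) + 4*8)/(-3 + 3*(-4))) = 12*(2*(-11 + 3*(-12) + 32)/(-3 - 12)) = 12*(2*(-11 - 36 + 32)/(-15)) = 12*(2*(-1/15)*(-15)) = 12*2 = 24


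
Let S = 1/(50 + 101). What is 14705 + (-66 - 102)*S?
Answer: 2220287/151 ≈ 14704.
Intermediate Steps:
S = 1/151 ≈ 0.0066225
14705 + (-66 - 102)*S = 14705 + (-66 - 102)*(1/151) = 14705 - 168*1/151 = 14705 - 168/151 = 2220287/151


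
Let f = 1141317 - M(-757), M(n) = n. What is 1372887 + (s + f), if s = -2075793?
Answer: 439168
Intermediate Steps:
f = 1142074 (f = 1141317 - 1*(-757) = 1141317 + 757 = 1142074)
1372887 + (s + f) = 1372887 + (-2075793 + 1142074) = 1372887 - 933719 = 439168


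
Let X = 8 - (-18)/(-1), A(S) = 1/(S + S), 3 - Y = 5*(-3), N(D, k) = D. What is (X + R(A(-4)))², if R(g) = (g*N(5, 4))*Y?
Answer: 7225/16 ≈ 451.56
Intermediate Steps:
Y = 18 (Y = 3 - 5*(-3) = 3 - 1*(-15) = 3 + 15 = 18)
A(S) = 1/(2*S)
R(g) = 90*g (R(g) = (g*5)*18 = (5*g)*18 = 90*g)
X = -10 (X = 8 - (-18)*(-1) = 8 - 1*18 = 8 - 18 = -10)
(X + R(A(-4)))² = (-10 + 90*((½)/(-4)))² = (-10 + 90*((½)*(-¼)))² = (-10 + 90*(-⅛))² = (-10 - 45/4)² = (-85/4)² = 7225/16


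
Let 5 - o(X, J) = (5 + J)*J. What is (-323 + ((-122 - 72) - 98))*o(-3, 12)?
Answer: 122385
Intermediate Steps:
o(X, J) = 5 - J*(5 + J) (o(X, J) = 5 - (5 + J)*J = 5 - J*(5 + J))
(-323 + ((-122 - 72) - 98))*o(-3, 12) = (-323 + ((-122 - 72) - 98))*(5 - 1*12**2 - 5*12) = (-323 + (-194 - 98))*(5 - 1*144 - 60) = (-323 - 292)*(5 - 144 - 60) = -615*(-199) = 122385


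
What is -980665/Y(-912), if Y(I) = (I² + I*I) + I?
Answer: -980665/1662576 ≈ -0.58985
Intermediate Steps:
Y(I) = I + 2*I² (Y(I) = (I² + I²) + I = 2*I² + I = I + 2*I²)
-980665/Y(-912) = -980665*(-1/(912*(1 + 2*(-912)))) = -980665*(-1/(912*(1 - 1824))) = -980665/((-912*(-1823))) = -980665/1662576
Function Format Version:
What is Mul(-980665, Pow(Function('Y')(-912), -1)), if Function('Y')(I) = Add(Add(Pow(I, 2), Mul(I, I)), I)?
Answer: Rational(-980665, 1662576) ≈ -0.58985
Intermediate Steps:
Function('Y')(I) = Add(I, Mul(2, Pow(I, 2))) (Function('Y')(I) = Add(Add(Pow(I, 2), Pow(I, 2)), I) = Add(Mul(2, Pow(I, 2)), I) = Add(I, Mul(2, Pow(I, 2))))
Mul(-980665, Pow(Function('Y')(-912), -1)) = Mul(-980665, Pow(Mul(-912, Add(1, Mul(2, -912))), -1)) = Mul(-980665, Pow(Mul(-912, Add(1, -1824)), -1)) = Mul(-980665, Pow(Mul(-912, -1823), -1)) = Mul(-980665, Pow(1662576, -1)) = Mul(-980665, Rational(1, 1662576)) = Rational(-980665, 1662576)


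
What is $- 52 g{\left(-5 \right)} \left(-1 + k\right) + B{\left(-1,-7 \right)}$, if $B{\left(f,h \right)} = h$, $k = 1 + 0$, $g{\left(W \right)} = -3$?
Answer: $-7$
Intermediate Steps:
$k = 1$
$- 52 g{\left(-5 \right)} \left(-1 + k\right) + B{\left(-1,-7 \right)} = - 52 \left(- 3 \left(-1 + 1\right)\right) - 7 = - 52 \left(\left(-3\right) 0\right) - 7 = \left(-52\right) 0 - 7 = 0 - 7 = -7$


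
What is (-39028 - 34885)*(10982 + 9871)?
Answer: -1541307789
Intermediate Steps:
(-39028 - 34885)*(10982 + 9871) = -73913*20853 = -1541307789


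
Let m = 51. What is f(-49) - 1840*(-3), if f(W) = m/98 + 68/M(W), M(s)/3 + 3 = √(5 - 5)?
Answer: 4862435/882 ≈ 5513.0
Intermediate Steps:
M(s) = -9 (M(s) = -9 + 3*√(5 - 5) = -9 + 3*√0 = -9 + 3*0 = -9 + 0 = -9)
f(W) = -6205/882 (f(W) = 51/98 + 68/(-9) = 51*(1/98) + 68*(-⅑) = 51/98 - 68/9 = -6205/882)
f(-49) - 1840*(-3) = -6205/882 - 1840*(-3) = -6205/882 + 5520 = 4862435/882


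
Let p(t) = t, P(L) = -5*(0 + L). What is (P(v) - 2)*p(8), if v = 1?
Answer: -56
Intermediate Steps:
P(L) = -5*L
(P(v) - 2)*p(8) = (-5*1 - 2)*8 = (-5 - 2)*8 = -7*8 = -56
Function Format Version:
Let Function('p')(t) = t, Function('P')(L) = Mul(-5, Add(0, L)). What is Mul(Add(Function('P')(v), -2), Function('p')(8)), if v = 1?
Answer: -56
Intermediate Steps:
Function('P')(L) = Mul(-5, L)
Mul(Add(Function('P')(v), -2), Function('p')(8)) = Mul(Add(Mul(-5, 1), -2), 8) = Mul(Add(-5, -2), 8) = Mul(-7, 8) = -56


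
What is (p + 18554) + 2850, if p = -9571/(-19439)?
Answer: 416081927/19439 ≈ 21405.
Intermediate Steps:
p = 9571/19439 (p = -9571*(-1/19439) = 9571/19439 ≈ 0.49236)
(p + 18554) + 2850 = (9571/19439 + 18554) + 2850 = 360680777/19439 + 2850 = 416081927/19439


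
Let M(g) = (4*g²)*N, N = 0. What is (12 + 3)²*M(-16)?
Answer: 0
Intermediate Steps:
M(g) = 0 (M(g) = (4*g²)*0 = 0)
(12 + 3)²*M(-16) = (12 + 3)²*0 = 15²*0 = 225*0 = 0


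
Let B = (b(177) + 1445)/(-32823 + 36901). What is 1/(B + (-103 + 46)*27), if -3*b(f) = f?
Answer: -2039/3137328 ≈ -0.00064992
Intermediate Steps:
b(f) = -f/3
B = 693/2039 (B = (-⅓*177 + 1445)/(-32823 + 36901) = (-59 + 1445)/4078 = 1386*(1/4078) = 693/2039 ≈ 0.33987)
1/(B + (-103 + 46)*27) = 1/(693/2039 + (-103 + 46)*27) = 1/(693/2039 - 57*27) = 1/(693/2039 - 1539) = 1/(-3137328/2039) = -2039/3137328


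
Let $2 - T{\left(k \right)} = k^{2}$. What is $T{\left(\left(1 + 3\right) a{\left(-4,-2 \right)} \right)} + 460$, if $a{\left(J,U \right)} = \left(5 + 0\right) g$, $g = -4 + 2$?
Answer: $-1138$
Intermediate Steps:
$g = -2$
$a{\left(J,U \right)} = -10$ ($a{\left(J,U \right)} = \left(5 + 0\right) \left(-2\right) = 5 \left(-2\right) = -10$)
$T{\left(k \right)} = 2 - k^{2}$
$T{\left(\left(1 + 3\right) a{\left(-4,-2 \right)} \right)} + 460 = \left(2 - \left(\left(1 + 3\right) \left(-10\right)\right)^{2}\right) + 460 = \left(2 - \left(4 \left(-10\right)\right)^{2}\right) + 460 = \left(2 - \left(-40\right)^{2}\right) + 460 = \left(2 - 1600\right) + 460 = -1598 + 460 = -1138$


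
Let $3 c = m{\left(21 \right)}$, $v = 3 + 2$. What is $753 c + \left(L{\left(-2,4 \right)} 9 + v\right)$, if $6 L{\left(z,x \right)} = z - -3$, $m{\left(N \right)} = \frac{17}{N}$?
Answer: $\frac{8807}{42} \approx 209.69$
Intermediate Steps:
$L{\left(z,x \right)} = \frac{1}{2} + \frac{z}{6}$ ($L{\left(z,x \right)} = \frac{z - -3}{6} = \frac{z + 3}{6} = \frac{3 + z}{6} = \frac{1}{2} + \frac{z}{6}$)
$v = 5$
$c = \frac{17}{63}$ ($c = \frac{17 \cdot \frac{1}{21}}{3} = \frac{1}{3} \cdot \frac{17}{21} = \frac{17}{63} \approx 0.26984$)
$753 c + \left(L{\left(-2,4 \right)} 9 + v\right) = 753 \cdot \frac{17}{63} + \left(\left(\frac{1}{2} + \frac{1}{6} \left(-2\right)\right) 9 + 5\right) = \frac{4267}{21} + \left(\left(\frac{1}{2} - \frac{1}{3}\right) 9 + 5\right) = \frac{4267}{21} + \left(\frac{1}{6} \cdot 9 + 5\right) = \frac{4267}{21} + \left(\frac{3}{2} + 5\right) = \frac{4267}{21} + \frac{13}{2} = \frac{8807}{42}$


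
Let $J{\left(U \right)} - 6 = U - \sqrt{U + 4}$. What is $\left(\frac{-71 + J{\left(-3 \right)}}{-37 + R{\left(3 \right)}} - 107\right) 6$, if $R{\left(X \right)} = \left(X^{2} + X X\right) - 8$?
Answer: $- \frac{1880}{3} \approx -626.67$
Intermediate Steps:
$R{\left(X \right)} = -8 + 2 X^{2}$ ($R{\left(X \right)} = \left(X^{2} + X^{2}\right) - 8 = 2 X^{2} - 8 = -8 + 2 X^{2}$)
$J{\left(U \right)} = 6 + U - \sqrt{4 + U}$ ($J{\left(U \right)} = 6 + \left(U - \sqrt{U + 4}\right) = 6 + \left(U - \sqrt{4 + U}\right) = 6 + U - \sqrt{4 + U}$)
$\left(\frac{-71 + J{\left(-3 \right)}}{-37 + R{\left(3 \right)}} - 107\right) 6 = \left(\frac{-71 - \left(-3 + \sqrt{4 - 3}\right)}{-37 - \left(8 - 2 \cdot 3^{2}\right)} - 107\right) 6 = \left(\frac{-71 - \left(-3 + \sqrt{1}\right)}{-37 + \left(-8 + 2 \cdot 9\right)} - 107\right) 6 = \left(\frac{-71 - -2}{-37 + \left(-8 + 18\right)} - 107\right) 6 = \left(\frac{-71 - -2}{-37 + 10} - 107\right) 6 = \left(\frac{-71 + 2}{-27} - 107\right) 6 = \left(\left(-69\right) \left(- \frac{1}{27}\right) - 107\right) 6 = \left(\frac{23}{9} - 107\right) 6 = \left(- \frac{940}{9}\right) 6 = - \frac{1880}{3}$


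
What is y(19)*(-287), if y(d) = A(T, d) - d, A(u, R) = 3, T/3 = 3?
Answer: 4592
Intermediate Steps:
T = 9 (T = 3*3 = 9)
y(d) = 3 - d
y(19)*(-287) = (3 - 1*19)*(-287) = (3 - 19)*(-287) = -16*(-287) = 4592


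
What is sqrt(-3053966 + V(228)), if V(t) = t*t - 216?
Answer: I*sqrt(3002198) ≈ 1732.7*I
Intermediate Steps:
V(t) = -216 + t**2 (V(t) = t**2 - 216 = -216 + t**2)
sqrt(-3053966 + V(228)) = sqrt(-3053966 + (-216 + 228**2)) = sqrt(-3053966 + (-216 + 51984)) = sqrt(-3053966 + 51768) = sqrt(-3002198) = I*sqrt(3002198)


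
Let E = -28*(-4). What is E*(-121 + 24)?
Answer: -10864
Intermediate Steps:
E = 112
E*(-121 + 24) = 112*(-121 + 24) = 112*(-97) = -10864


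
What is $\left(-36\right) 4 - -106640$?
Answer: $106496$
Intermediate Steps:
$\left(-36\right) 4 - -106640 = -144 + 106640 = 106496$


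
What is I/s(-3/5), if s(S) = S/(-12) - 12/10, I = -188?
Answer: 3760/23 ≈ 163.48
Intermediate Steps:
s(S) = -6/5 - S/12 (s(S) = S*(-1/12) - 12*⅒ = -S/12 - 6/5 = -6/5 - S/12)
I/s(-3/5) = -188/(-6/5 - (-1)/(4*5)) = -188/(-6/5 - 1/12*(-⅗)) = -188/(-6/5 + 1/20) = -188/(-23/20) = -188*(-20/23) = 3760/23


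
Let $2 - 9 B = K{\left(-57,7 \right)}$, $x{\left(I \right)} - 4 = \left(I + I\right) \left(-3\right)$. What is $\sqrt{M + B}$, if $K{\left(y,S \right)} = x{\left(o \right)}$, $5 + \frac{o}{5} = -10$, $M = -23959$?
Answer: $\frac{i \sqrt{216083}}{3} \approx 154.95 i$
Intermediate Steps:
$o = -75$ ($o = -25 + 5 \left(-10\right) = -25 - 50 = -75$)
$x{\left(I \right)} = 4 - 6 I$ ($x{\left(I \right)} = 4 + \left(I + I\right) \left(-3\right) = 4 + 2 I \left(-3\right) = 4 - 6 I$)
$K{\left(y,S \right)} = 454$ ($K{\left(y,S \right)} = 4 - -450 = 4 + 450 = 454$)
$B = - \frac{452}{9}$ ($B = \frac{2}{9} - \frac{454}{9} = - \frac{452}{9} \approx -50.222$)
$\sqrt{M + B} = \sqrt{-23959 - \frac{452}{9}} = \sqrt{- \frac{216083}{9}} = \frac{i \sqrt{216083}}{3}$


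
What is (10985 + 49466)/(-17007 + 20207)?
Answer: 60451/3200 ≈ 18.891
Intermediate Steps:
(10985 + 49466)/(-17007 + 20207) = 60451/3200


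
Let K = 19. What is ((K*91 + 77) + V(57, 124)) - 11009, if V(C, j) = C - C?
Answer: -9203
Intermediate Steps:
V(C, j) = 0
((K*91 + 77) + V(57, 124)) - 11009 = ((19*91 + 77) + 0) - 11009 = ((1729 + 77) + 0) - 11009 = (1806 + 0) - 11009 = 1806 - 11009 = -9203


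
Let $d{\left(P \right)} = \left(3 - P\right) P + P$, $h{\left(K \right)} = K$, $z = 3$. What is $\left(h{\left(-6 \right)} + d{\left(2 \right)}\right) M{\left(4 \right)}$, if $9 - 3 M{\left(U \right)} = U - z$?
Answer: $- \frac{16}{3} \approx -5.3333$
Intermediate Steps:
$d{\left(P \right)} = P + P \left(3 - P\right)$ ($d{\left(P \right)} = P \left(3 - P\right) + P = P + P \left(3 - P\right)$)
$M{\left(U \right)} = 4 - \frac{U}{3}$ ($M{\left(U \right)} = 3 - \frac{U - 3}{3} = 3 - \frac{-3 + U}{3} = 3 - \left(-1 + \frac{U}{3}\right) = 4 - \frac{U}{3}$)
$\left(h{\left(-6 \right)} + d{\left(2 \right)}\right) M{\left(4 \right)} = \left(-6 + 2 \left(4 - 2\right)\right) \left(4 - \frac{4}{3}\right) = \left(-6 + 2 \cdot 2\right) \frac{8}{3} = \left(-6 + 4\right) \frac{8}{3} = \left(-2\right) \frac{8}{3} = - \frac{16}{3}$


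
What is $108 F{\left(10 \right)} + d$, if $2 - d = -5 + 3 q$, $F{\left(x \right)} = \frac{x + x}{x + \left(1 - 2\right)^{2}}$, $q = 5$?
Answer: $\frac{2072}{11} \approx 188.36$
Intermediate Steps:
$F{\left(x \right)} = \frac{2 x}{1 + x}$ ($F{\left(x \right)} = \frac{2 x}{x + \left(-1\right)^{2}} = \frac{2 x}{x + 1} = \frac{2 x}{1 + x}$)
$d = -8$ ($d = 2 - \left(-5 + 3 \cdot 5\right) = 2 - \left(-5 + 15\right) = 2 - 10 = -8$)
$108 F{\left(10 \right)} + d = 108 \cdot 2 \cdot 10 \frac{1}{1 + 10} - 8 = 108 \cdot 2 \cdot 10 \cdot \frac{1}{11} - 8 = 108 \cdot \frac{20}{11} - 8 = \frac{2160}{11} - 8 = \frac{2072}{11}$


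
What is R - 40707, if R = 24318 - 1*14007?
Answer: -30396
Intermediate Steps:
R = 10311 (R = 24318 - 14007 = 10311)
R - 40707 = 10311 - 40707 = -30396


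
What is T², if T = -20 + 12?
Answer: 64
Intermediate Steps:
T = -8
T² = (-8)² = 64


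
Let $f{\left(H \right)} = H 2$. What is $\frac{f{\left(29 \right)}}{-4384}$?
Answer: $- \frac{29}{2192} \approx -0.01323$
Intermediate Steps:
$f{\left(H \right)} = 2 H$
$\frac{f{\left(29 \right)}}{-4384} = \frac{2 \cdot 29}{-4384} = 58 \left(- \frac{1}{4384}\right) = - \frac{29}{2192}$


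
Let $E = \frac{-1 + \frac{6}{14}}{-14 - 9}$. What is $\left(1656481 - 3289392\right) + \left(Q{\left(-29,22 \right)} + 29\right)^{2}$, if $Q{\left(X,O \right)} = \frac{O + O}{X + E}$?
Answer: $- \frac{35519341090574}{21762225} \approx -1.6322 \cdot 10^{6}$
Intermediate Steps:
$E = \frac{4}{161}$ ($E = \frac{-1 + 6 \cdot \frac{1}{14}}{-23} = \left(-1 + \frac{3}{7}\right) \left(- \frac{1}{23}\right) = \left(- \frac{4}{7}\right) \left(- \frac{1}{23}\right) = \frac{4}{161} \approx 0.024845$)
$Q{\left(X,O \right)} = \frac{2 O}{\frac{4}{161} + X}$ ($Q{\left(X,O \right)} = \frac{O + O}{X + \frac{4}{161}} = \frac{2 O}{\frac{4}{161} + X}$)
$\left(1656481 - 3289392\right) + \left(Q{\left(-29,22 \right)} + 29\right)^{2} = \left(1656481 - 3289392\right) + \left(322 \cdot 22 \frac{1}{4 + 161 \left(-29\right)} + 29\right)^{2} = -1632911 + \left(322 \cdot 22 \frac{1}{4 - 4669} + 29\right)^{2} = -1632911 + \left(322 \cdot 22 \frac{1}{-4665} + 29\right)^{2} = -1632911 + \left(322 \cdot 22 \left(- \frac{1}{4665}\right) + 29\right)^{2} = -1632911 + \left(- \frac{7084}{4665} + 29\right)^{2} = -1632911 + \left(\frac{128201}{4665}\right)^{2} = -1632911 + \frac{16435496401}{21762225} = - \frac{35519341090574}{21762225}$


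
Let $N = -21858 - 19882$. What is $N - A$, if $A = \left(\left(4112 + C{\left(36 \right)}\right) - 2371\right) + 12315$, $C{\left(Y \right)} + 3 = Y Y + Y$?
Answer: $-57125$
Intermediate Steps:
$C{\left(Y \right)} = -3 + Y + Y^{2}$ ($C{\left(Y \right)} = -3 + \left(Y Y + Y\right) = -3 + \left(Y^{2} + Y\right) = -3 + \left(Y + Y^{2}\right) = -3 + Y + Y^{2}$)
$N = -41740$
$A = 15385$ ($A = \left(\left(4112 + \left(-3 + 36 + 36^{2}\right)\right) - 2371\right) + 12315 = \left(\left(4112 + \left(-3 + 36 + 1296\right)\right) - 2371\right) + 12315 = \left(\left(4112 + 1329\right) - 2371\right) + 12315 = \left(5441 - 2371\right) + 12315 = 3070 + 12315 = 15385$)
$N - A = -41740 - 15385 = -57125$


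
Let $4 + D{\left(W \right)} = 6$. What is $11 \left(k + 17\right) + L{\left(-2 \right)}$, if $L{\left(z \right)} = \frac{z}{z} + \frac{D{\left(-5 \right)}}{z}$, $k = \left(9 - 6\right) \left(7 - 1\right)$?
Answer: $385$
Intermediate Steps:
$D{\left(W \right)} = 2$ ($D{\left(W \right)} = -4 + 6 = 2$)
$k = 18$ ($k = 3 \cdot 6 = 18$)
$L{\left(z \right)} = 1 + \frac{2}{z}$ ($L{\left(z \right)} = \frac{z}{z} + \frac{2}{z} = 1 + \frac{2}{z}$)
$11 \left(k + 17\right) + L{\left(-2 \right)} = 11 \left(18 + 17\right) + \frac{2 - 2}{-2} = 11 \cdot 35 - 0 = 385 + 0 = 385$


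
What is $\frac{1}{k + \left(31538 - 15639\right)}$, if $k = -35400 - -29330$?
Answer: $\frac{1}{9829} \approx 0.00010174$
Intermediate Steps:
$k = -6070$ ($k = -35400 + 29330 = -6070$)
$\frac{1}{k + \left(31538 - 15639\right)} = \frac{1}{-6070 + \left(31538 - 15639\right)} = \frac{1}{-6070 + 15899} = \frac{1}{9829}$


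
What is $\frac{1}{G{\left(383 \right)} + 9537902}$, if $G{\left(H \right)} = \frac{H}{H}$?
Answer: $\frac{1}{9537903} \approx 1.0484 \cdot 10^{-7}$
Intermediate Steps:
$G{\left(H \right)} = 1$
$\frac{1}{G{\left(383 \right)} + 9537902} = \frac{1}{1 + 9537902} = \frac{1}{9537903}$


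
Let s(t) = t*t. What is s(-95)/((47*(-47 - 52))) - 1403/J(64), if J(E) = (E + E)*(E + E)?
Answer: -154393759/76234752 ≈ -2.0252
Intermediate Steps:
s(t) = t²
J(E) = 4*E² (J(E) = (2*E)*(2*E) = 4*E²)
s(-95)/((47*(-47 - 52))) - 1403/J(64) = (-95)²/((47*(-47 - 52))) - 1403/(4*64²) = 9025/((47*(-99))) - 1403/(4*4096) = 9025/(-4653) - 1403/16384 = 9025*(-1/4653) - 1403*1/16384 = -9025/4653 - 1403/16384 = -154393759/76234752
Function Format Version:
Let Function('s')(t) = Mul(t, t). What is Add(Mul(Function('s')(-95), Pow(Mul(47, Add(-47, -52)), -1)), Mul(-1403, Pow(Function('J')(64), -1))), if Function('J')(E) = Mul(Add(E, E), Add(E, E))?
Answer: Rational(-154393759, 76234752) ≈ -2.0252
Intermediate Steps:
Function('s')(t) = Pow(t, 2)
Function('J')(E) = Mul(4, Pow(E, 2)) (Function('J')(E) = Mul(Mul(2, E), Mul(2, E)) = Mul(4, Pow(E, 2)))
Add(Mul(Function('s')(-95), Pow(Mul(47, Add(-47, -52)), -1)), Mul(-1403, Pow(Function('J')(64), -1))) = Add(Mul(Pow(-95, 2), Pow(Mul(47, Add(-47, -52)), -1)), Mul(-1403, Pow(Mul(4, Pow(64, 2)), -1))) = Add(Mul(9025, Pow(Mul(47, -99), -1)), Mul(-1403, Pow(Mul(4, 4096), -1))) = Add(Mul(9025, Pow(-4653, -1)), Mul(-1403, Pow(16384, -1))) = Add(Mul(9025, Rational(-1, 4653)), Mul(-1403, Rational(1, 16384))) = Add(Rational(-9025, 4653), Rational(-1403, 16384)) = Rational(-154393759, 76234752)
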